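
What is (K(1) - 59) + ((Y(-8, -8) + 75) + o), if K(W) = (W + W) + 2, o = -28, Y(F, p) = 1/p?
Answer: -65/8 ≈ -8.1250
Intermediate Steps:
K(W) = 2 + 2*W (K(W) = 2*W + 2 = 2 + 2*W)
(K(1) - 59) + ((Y(-8, -8) + 75) + o) = ((2 + 2*1) - 59) + ((1/(-8) + 75) - 28) = ((2 + 2) - 59) + ((-⅛ + 75) - 28) = (4 - 59) + (599/8 - 28) = -55 + 375/8 = -65/8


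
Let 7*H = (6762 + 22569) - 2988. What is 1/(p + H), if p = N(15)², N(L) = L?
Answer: 7/27918 ≈ 0.00025073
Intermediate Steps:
H = 26343/7 (H = ((6762 + 22569) - 2988)/7 = (29331 - 2988)/7 = (⅐)*26343 = 26343/7 ≈ 3763.3)
p = 225 (p = 15² = 225)
1/(p + H) = 1/(225 + 26343/7) = 1/(27918/7) = 7/27918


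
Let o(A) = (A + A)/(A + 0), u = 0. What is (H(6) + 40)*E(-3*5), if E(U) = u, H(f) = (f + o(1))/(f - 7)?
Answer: 0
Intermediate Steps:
o(A) = 2 (o(A) = (2*A)/A = 2)
H(f) = (2 + f)/(-7 + f) (H(f) = (f + 2)/(f - 7) = (2 + f)/(-7 + f))
E(U) = 0
(H(6) + 40)*E(-3*5) = ((2 + 6)/(-7 + 6) + 40)*0 = (8/(-1) + 40)*0 = (-1*8 + 40)*0 = (-8 + 40)*0 = 32*0 = 0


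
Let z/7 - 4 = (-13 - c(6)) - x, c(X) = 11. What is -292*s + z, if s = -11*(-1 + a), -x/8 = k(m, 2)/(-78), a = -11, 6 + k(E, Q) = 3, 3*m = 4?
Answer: -502864/13 ≈ -38682.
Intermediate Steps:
m = 4/3 (m = (1/3)*4 = 4/3 ≈ 1.3333)
k(E, Q) = -3 (k(E, Q) = -6 + 3 = -3)
x = -4/13 (x = -(-24)/(-78) = -(-24)*(-1)/78 = -8*1/26 = -4/13 ≈ -0.30769)
s = 132 (s = -11*(-1 - 11) = -11*(-12) = 132)
z = -1792/13 (z = 28 + 7*((-13 - 1*11) - 1*(-4/13)) = 28 + 7*((-13 - 11) + 4/13) = 28 + 7*(-24 + 4/13) = 28 + 7*(-308/13) = 28 - 2156/13 = -1792/13 ≈ -137.85)
-292*s + z = -292*132 - 1792/13 = -38544 - 1792/13 = -502864/13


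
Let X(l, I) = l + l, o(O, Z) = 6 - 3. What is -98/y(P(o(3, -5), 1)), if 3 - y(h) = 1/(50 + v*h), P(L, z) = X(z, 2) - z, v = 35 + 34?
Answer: -5831/178 ≈ -32.758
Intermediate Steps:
o(O, Z) = 3
v = 69
X(l, I) = 2*l
P(L, z) = z (P(L, z) = 2*z - z = z)
y(h) = 3 - 1/(50 + 69*h)
-98/y(P(o(3, -5), 1)) = -98*(50 + 69*1)/(149 + 207*1) = -98*(50 + 69)/(149 + 207) = -98/(356/119) = -98/((1/119)*356) = -98/356/119 = -98*119/356 = -5831/178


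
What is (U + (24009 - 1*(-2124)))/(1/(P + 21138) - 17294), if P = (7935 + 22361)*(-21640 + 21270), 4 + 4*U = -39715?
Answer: -362576301283/386983756618 ≈ -0.93693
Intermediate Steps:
U = -39719/4 (U = -1 + (¼)*(-39715) = -1 - 39715/4 = -39719/4 ≈ -9929.8)
P = -11209520 (P = 30296*(-370) = -11209520)
(U + (24009 - 1*(-2124)))/(1/(P + 21138) - 17294) = (-39719/4 + (24009 - 1*(-2124)))/(1/(-11209520 + 21138) - 17294) = (-39719/4 + (24009 + 2124))/(1/(-11188382) - 17294) = (-39719/4 + 26133)/(-1/11188382 - 17294) = 64813/(4*(-193491878309/11188382)) = (64813/4)*(-11188382/193491878309) = -362576301283/386983756618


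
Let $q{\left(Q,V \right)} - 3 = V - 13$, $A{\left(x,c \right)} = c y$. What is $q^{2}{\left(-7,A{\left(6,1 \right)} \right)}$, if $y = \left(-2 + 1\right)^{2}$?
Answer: $81$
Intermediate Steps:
$y = 1$ ($y = \left(-1\right)^{2} = 1$)
$A{\left(x,c \right)} = c$ ($A{\left(x,c \right)} = c 1 = c$)
$q{\left(Q,V \right)} = -10 + V$ ($q{\left(Q,V \right)} = 3 + \left(V - 13\right) = 3 + \left(-13 + V\right) = -10 + V$)
$q^{2}{\left(-7,A{\left(6,1 \right)} \right)} = \left(-10 + 1\right)^{2} = \left(-9\right)^{2} = 81$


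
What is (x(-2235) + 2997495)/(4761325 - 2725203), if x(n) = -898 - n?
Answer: 1499416/1018061 ≈ 1.4728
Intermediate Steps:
(x(-2235) + 2997495)/(4761325 - 2725203) = ((-898 - 1*(-2235)) + 2997495)/(4761325 - 2725203) = ((-898 + 2235) + 2997495)/2036122 = (1337 + 2997495)*(1/2036122) = 2998832*(1/2036122) = 1499416/1018061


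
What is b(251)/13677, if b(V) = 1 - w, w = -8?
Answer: 3/4559 ≈ 0.00065804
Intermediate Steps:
b(V) = 9 (b(V) = 1 - 1*(-8) = 1 + 8 = 9)
b(251)/13677 = 9/13677 = 9*(1/13677) = 3/4559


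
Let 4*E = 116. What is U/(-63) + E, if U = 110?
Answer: 1717/63 ≈ 27.254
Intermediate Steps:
E = 29 (E = (¼)*116 = 29)
U/(-63) + E = 110/(-63) + 29 = 110*(-1/63) + 29 = -110/63 + 29 = 1717/63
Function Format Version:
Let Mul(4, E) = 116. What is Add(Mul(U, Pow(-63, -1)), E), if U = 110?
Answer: Rational(1717, 63) ≈ 27.254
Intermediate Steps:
E = 29 (E = Mul(Rational(1, 4), 116) = 29)
Add(Mul(U, Pow(-63, -1)), E) = Add(Mul(110, Pow(-63, -1)), 29) = Add(Mul(110, Rational(-1, 63)), 29) = Add(Rational(-110, 63), 29) = Rational(1717, 63)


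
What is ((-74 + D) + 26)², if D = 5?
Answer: 1849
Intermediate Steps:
((-74 + D) + 26)² = ((-74 + 5) + 26)² = (-69 + 26)² = (-43)² = 1849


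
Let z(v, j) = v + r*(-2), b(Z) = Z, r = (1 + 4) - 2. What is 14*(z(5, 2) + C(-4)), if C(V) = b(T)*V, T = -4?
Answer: 210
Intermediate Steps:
r = 3 (r = 5 - 2 = 3)
z(v, j) = -6 + v (z(v, j) = v + 3*(-2) = v - 6 = -6 + v)
C(V) = -4*V
14*(z(5, 2) + C(-4)) = 14*((-6 + 5) - 4*(-4)) = 14*(-1 + 16) = 14*15 = 210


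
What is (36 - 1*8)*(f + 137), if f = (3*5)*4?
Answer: 5516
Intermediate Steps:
f = 60 (f = 15*4 = 60)
(36 - 1*8)*(f + 137) = (36 - 1*8)*(60 + 137) = (36 - 8)*197 = 28*197 = 5516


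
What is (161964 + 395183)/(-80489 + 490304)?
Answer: 557147/409815 ≈ 1.3595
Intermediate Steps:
(161964 + 395183)/(-80489 + 490304) = 557147/409815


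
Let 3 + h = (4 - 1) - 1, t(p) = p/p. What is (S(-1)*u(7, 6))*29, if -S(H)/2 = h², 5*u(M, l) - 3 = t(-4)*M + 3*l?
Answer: -1624/5 ≈ -324.80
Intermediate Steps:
t(p) = 1
h = -1 (h = -3 + ((4 - 1) - 1) = -3 + (3 - 1) = -3 + 2 = -1)
u(M, l) = ⅗ + M/5 + 3*l/5 (u(M, l) = ⅗ + (1*M + 3*l)/5 = ⅗ + (M + 3*l)/5 = ⅗ + (M/5 + 3*l/5) = ⅗ + M/5 + 3*l/5)
S(H) = -2 (S(H) = -2*(-1)² = -2*1 = -2)
(S(-1)*u(7, 6))*29 = -2*(⅗ + (⅕)*7 + (⅗)*6)*29 = -2*(⅗ + 7/5 + 18/5)*29 = -2*28/5*29 = -56/5*29 = -1624/5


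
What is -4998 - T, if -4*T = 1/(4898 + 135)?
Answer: -100619735/20132 ≈ -4998.0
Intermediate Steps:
T = -1/20132 (T = -1/(4*(4898 + 135)) = -¼/5033 = -¼*1/5033 = -1/20132 ≈ -4.9672e-5)
-4998 - T = -4998 - 1*(-1/20132) = -4998 + 1/20132 = -100619735/20132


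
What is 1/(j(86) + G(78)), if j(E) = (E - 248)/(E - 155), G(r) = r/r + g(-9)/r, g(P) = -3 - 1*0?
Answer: 598/1979 ≈ 0.30217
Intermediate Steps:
g(P) = -3 (g(P) = -3 + 0 = -3)
G(r) = 1 - 3/r (G(r) = r/r - 3/r = 1 - 3/r)
j(E) = (-248 + E)/(-155 + E)
1/(j(86) + G(78)) = 1/((-248 + 86)/(-155 + 86) + (-3 + 78)/78) = 1/(-162/(-69) + (1/78)*75) = 1/(-1/69*(-162) + 25/26) = 1/(54/23 + 25/26) = 1/(1979/598) = 598/1979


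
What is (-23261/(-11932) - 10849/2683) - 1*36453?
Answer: -1167057197873/32013556 ≈ -36455.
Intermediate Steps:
(-23261/(-11932) - 10849/2683) - 1*36453 = (-23261*(-1/11932) - 10849*1/2683) - 36453 = (23261/11932 - 10849/2683) - 36453 = -67041005/32013556 - 36453 = -1167057197873/32013556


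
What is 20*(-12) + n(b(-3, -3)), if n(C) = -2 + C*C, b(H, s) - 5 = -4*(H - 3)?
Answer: 599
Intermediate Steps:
b(H, s) = 17 - 4*H (b(H, s) = 5 - 4*(H - 3) = 5 - 4*(-3 + H) = 5 + (12 - 4*H) = 17 - 4*H)
n(C) = -2 + C**2
20*(-12) + n(b(-3, -3)) = 20*(-12) + (-2 + (17 - 4*(-3))**2) = -240 + (-2 + (17 + 12)**2) = -240 + (-2 + 29**2) = -240 + (-2 + 841) = -240 + 839 = 599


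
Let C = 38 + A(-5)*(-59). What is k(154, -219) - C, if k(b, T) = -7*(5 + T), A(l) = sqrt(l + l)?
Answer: 1460 + 59*I*sqrt(10) ≈ 1460.0 + 186.57*I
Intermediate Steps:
A(l) = sqrt(2)*sqrt(l) (A(l) = sqrt(2*l) = sqrt(2)*sqrt(l))
C = 38 - 59*I*sqrt(10) (C = 38 + (sqrt(2)*sqrt(-5))*(-59) = 38 + (sqrt(2)*(I*sqrt(5)))*(-59) = 38 + (I*sqrt(10))*(-59) = 38 - 59*I*sqrt(10) ≈ 38.0 - 186.57*I)
k(b, T) = -35 - 7*T
k(154, -219) - C = (-35 - 7*(-219)) - (38 - 59*I*sqrt(10)) = (-35 + 1533) + (-38 + 59*I*sqrt(10)) = 1498 + (-38 + 59*I*sqrt(10)) = 1460 + 59*I*sqrt(10)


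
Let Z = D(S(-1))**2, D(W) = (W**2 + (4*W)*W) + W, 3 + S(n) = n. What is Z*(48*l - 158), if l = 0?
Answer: -912608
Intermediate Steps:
S(n) = -3 + n
D(W) = W + 5*W**2 (D(W) = (W**2 + 4*W**2) + W = 5*W**2 + W = W + 5*W**2)
Z = 5776 (Z = ((-3 - 1)*(1 + 5*(-3 - 1)))**2 = (-4*(1 + 5*(-4)))**2 = (-4*(1 - 20))**2 = (-4*(-19))**2 = 76**2 = 5776)
Z*(48*l - 158) = 5776*(48*0 - 158) = 5776*(0 - 158) = 5776*(-158) = -912608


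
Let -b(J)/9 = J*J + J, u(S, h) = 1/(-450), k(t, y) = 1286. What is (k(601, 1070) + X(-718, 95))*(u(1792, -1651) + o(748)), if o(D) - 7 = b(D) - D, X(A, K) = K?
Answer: -3133977944431/450 ≈ -6.9644e+9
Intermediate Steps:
u(S, h) = -1/450
b(J) = -9*J - 9*J² (b(J) = -9*(J*J + J) = -9*(J² + J) = -9*(J + J²) = -9*J - 9*J²)
o(D) = 7 - D - 9*D*(1 + D) (o(D) = 7 + (-9*D*(1 + D) - D) = 7 + (-D - 9*D*(1 + D)) = 7 - D - 9*D*(1 + D))
(k(601, 1070) + X(-718, 95))*(u(1792, -1651) + o(748)) = (1286 + 95)*(-1/450 + (7 - 1*748 - 9*748*(1 + 748))) = 1381*(-1/450 + (7 - 748 - 9*748*749)) = 1381*(-1/450 + (7 - 748 - 5042268)) = 1381*(-1/450 - 5043009) = 1381*(-2269354051/450) = -3133977944431/450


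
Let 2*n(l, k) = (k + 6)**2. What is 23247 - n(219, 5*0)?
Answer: 23229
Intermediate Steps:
n(l, k) = (6 + k)**2/2 (n(l, k) = (k + 6)**2/2 = (6 + k)**2/2)
23247 - n(219, 5*0) = 23247 - (6 + 5*0)**2/2 = 23247 - (6 + 0)**2/2 = 23247 - 6**2/2 = 23247 - 36/2 = 23247 - 1*18 = 23247 - 18 = 23229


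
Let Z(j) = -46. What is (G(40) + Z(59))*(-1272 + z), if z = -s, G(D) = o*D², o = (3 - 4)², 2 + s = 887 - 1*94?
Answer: -3205902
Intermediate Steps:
s = 791 (s = -2 + (887 - 1*94) = -2 + (887 - 94) = -2 + 793 = 791)
o = 1 (o = (-1)² = 1)
G(D) = D² (G(D) = 1*D² = D²)
z = -791 (z = -1*791 = -791)
(G(40) + Z(59))*(-1272 + z) = (40² - 46)*(-1272 - 791) = (1600 - 46)*(-2063) = 1554*(-2063) = -3205902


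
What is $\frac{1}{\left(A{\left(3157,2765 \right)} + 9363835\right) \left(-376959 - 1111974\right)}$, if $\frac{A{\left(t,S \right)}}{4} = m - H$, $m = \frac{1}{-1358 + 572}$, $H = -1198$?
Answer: $- \frac{131}{1827352784561199} \approx -7.1688 \cdot 10^{-14}$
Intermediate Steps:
$m = - \frac{1}{786}$ ($m = \frac{1}{-786} = - \frac{1}{786} \approx -0.0012723$)
$A{\left(t,S \right)} = \frac{1883254}{393}$ ($A{\left(t,S \right)} = 4 \left(- \frac{1}{786} - -1198\right) = 4 \left(- \frac{1}{786} + 1198\right) = 4 \cdot \frac{941627}{786} = \frac{1883254}{393}$)
$\frac{1}{\left(A{\left(3157,2765 \right)} + 9363835\right) \left(-376959 - 1111974\right)} = \frac{1}{\left(\frac{1883254}{393} + 9363835\right) \left(-376959 - 1111974\right)} = \frac{1}{\frac{3681870409}{393} \left(-376959 - 1111974\right)} = \frac{393}{3681870409 \left(-1488933\right)} = \frac{393}{3681870409} \left(- \frac{1}{1488933}\right) = - \frac{131}{1827352784561199}$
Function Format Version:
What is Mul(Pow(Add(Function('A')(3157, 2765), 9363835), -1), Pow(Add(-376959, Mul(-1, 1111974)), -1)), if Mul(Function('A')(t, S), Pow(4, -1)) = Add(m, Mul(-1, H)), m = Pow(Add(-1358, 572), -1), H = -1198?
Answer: Rational(-131, 1827352784561199) ≈ -7.1688e-14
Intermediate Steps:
m = Rational(-1, 786) (m = Pow(-786, -1) = Rational(-1, 786) ≈ -0.0012723)
Function('A')(t, S) = Rational(1883254, 393) (Function('A')(t, S) = Mul(4, Add(Rational(-1, 786), Mul(-1, -1198))) = Mul(4, Add(Rational(-1, 786), 1198)) = Mul(4, Rational(941627, 786)) = Rational(1883254, 393))
Mul(Pow(Add(Function('A')(3157, 2765), 9363835), -1), Pow(Add(-376959, Mul(-1, 1111974)), -1)) = Mul(Pow(Add(Rational(1883254, 393), 9363835), -1), Pow(Add(-376959, Mul(-1, 1111974)), -1)) = Mul(Pow(Rational(3681870409, 393), -1), Pow(Add(-376959, -1111974), -1)) = Mul(Rational(393, 3681870409), Pow(-1488933, -1)) = Mul(Rational(393, 3681870409), Rational(-1, 1488933)) = Rational(-131, 1827352784561199)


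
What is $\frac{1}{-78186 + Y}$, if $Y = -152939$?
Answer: $- \frac{1}{231125} \approx -4.3267 \cdot 10^{-6}$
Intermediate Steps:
$\frac{1}{-78186 + Y} = \frac{1}{-78186 - 152939} = \frac{1}{-231125} = - \frac{1}{231125}$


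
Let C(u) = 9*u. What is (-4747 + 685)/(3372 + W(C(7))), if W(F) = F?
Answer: -1354/1145 ≈ -1.1825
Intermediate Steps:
(-4747 + 685)/(3372 + W(C(7))) = (-4747 + 685)/(3372 + 9*7) = -4062/(3372 + 63) = -4062/3435 = -4062*1/3435 = -1354/1145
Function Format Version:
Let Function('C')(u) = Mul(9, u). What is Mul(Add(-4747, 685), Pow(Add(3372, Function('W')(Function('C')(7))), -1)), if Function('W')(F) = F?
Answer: Rational(-1354, 1145) ≈ -1.1825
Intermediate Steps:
Mul(Add(-4747, 685), Pow(Add(3372, Function('W')(Function('C')(7))), -1)) = Mul(Add(-4747, 685), Pow(Add(3372, Mul(9, 7)), -1)) = Mul(-4062, Pow(Add(3372, 63), -1)) = Mul(-4062, Pow(3435, -1)) = Mul(-4062, Rational(1, 3435)) = Rational(-1354, 1145)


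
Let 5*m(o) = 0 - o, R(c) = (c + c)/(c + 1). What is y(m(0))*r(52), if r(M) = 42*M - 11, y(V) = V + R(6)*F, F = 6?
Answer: 156456/7 ≈ 22351.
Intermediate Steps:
R(c) = 2*c/(1 + c) (R(c) = (2*c)/(1 + c) = 2*c/(1 + c))
m(o) = -o/5 (m(o) = (0 - o)/5 = (-o)/5 = -o/5)
y(V) = 72/7 + V (y(V) = V + (2*6/(1 + 6))*6 = V + (2*6/7)*6 = V + (2*6*(⅐))*6 = V + (12/7)*6 = V + 72/7 = 72/7 + V)
r(M) = -11 + 42*M
y(m(0))*r(52) = (72/7 - ⅕*0)*(-11 + 42*52) = (72/7 + 0)*(-11 + 2184) = (72/7)*2173 = 156456/7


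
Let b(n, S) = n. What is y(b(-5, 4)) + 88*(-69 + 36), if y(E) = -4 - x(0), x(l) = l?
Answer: -2908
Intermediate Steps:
y(E) = -4 (y(E) = -4 - 1*0 = -4 + 0 = -4)
y(b(-5, 4)) + 88*(-69 + 36) = -4 + 88*(-69 + 36) = -4 + 88*(-33) = -4 - 2904 = -2908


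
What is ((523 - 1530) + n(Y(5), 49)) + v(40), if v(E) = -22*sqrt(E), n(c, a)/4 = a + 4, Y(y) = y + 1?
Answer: -795 - 44*sqrt(10) ≈ -934.14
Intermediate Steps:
Y(y) = 1 + y
n(c, a) = 16 + 4*a (n(c, a) = 4*(a + 4) = 4*(4 + a) = 16 + 4*a)
((523 - 1530) + n(Y(5), 49)) + v(40) = ((523 - 1530) + (16 + 4*49)) - 44*sqrt(10) = (-1007 + (16 + 196)) - 44*sqrt(10) = (-1007 + 212) - 44*sqrt(10) = -795 - 44*sqrt(10)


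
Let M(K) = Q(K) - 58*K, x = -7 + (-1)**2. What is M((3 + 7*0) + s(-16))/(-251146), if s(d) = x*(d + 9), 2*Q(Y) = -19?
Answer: 5239/502292 ≈ 0.010430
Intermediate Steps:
x = -6 (x = -7 + 1 = -6)
Q(Y) = -19/2 (Q(Y) = (1/2)*(-19) = -19/2)
s(d) = -54 - 6*d (s(d) = -6*(d + 9) = -6*(9 + d) = -54 - 6*d)
M(K) = -19/2 - 58*K
M((3 + 7*0) + s(-16))/(-251146) = (-19/2 - 58*((3 + 7*0) + (-54 - 6*(-16))))/(-251146) = (-19/2 - 58*((3 + 0) + (-54 + 96)))*(-1/251146) = (-19/2 - 58*(3 + 42))*(-1/251146) = (-19/2 - 58*45)*(-1/251146) = (-19/2 - 2610)*(-1/251146) = -5239/2*(-1/251146) = 5239/502292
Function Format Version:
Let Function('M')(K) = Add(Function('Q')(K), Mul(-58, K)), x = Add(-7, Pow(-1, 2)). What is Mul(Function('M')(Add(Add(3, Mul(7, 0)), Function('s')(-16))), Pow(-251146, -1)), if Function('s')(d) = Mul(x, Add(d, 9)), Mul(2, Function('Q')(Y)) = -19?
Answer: Rational(5239, 502292) ≈ 0.010430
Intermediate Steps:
x = -6 (x = Add(-7, 1) = -6)
Function('Q')(Y) = Rational(-19, 2) (Function('Q')(Y) = Mul(Rational(1, 2), -19) = Rational(-19, 2))
Function('s')(d) = Add(-54, Mul(-6, d)) (Function('s')(d) = Mul(-6, Add(d, 9)) = Mul(-6, Add(9, d)) = Add(-54, Mul(-6, d)))
Function('M')(K) = Add(Rational(-19, 2), Mul(-58, K))
Mul(Function('M')(Add(Add(3, Mul(7, 0)), Function('s')(-16))), Pow(-251146, -1)) = Mul(Add(Rational(-19, 2), Mul(-58, Add(Add(3, Mul(7, 0)), Add(-54, Mul(-6, -16))))), Pow(-251146, -1)) = Mul(Add(Rational(-19, 2), Mul(-58, Add(Add(3, 0), Add(-54, 96)))), Rational(-1, 251146)) = Mul(Add(Rational(-19, 2), Mul(-58, Add(3, 42))), Rational(-1, 251146)) = Mul(Add(Rational(-19, 2), Mul(-58, 45)), Rational(-1, 251146)) = Mul(Add(Rational(-19, 2), -2610), Rational(-1, 251146)) = Mul(Rational(-5239, 2), Rational(-1, 251146)) = Rational(5239, 502292)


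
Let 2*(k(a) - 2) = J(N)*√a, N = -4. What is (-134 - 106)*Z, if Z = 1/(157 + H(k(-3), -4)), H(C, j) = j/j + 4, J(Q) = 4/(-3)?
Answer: -40/27 ≈ -1.4815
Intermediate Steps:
J(Q) = -4/3 (J(Q) = 4*(-⅓) = -4/3)
k(a) = 2 - 2*√a/3 (k(a) = 2 + (-4*√a/3)/2 = 2 - 2*√a/3)
H(C, j) = 5 (H(C, j) = 1 + 4 = 5)
Z = 1/162 (Z = 1/(157 + 5) = 1/162 ≈ 0.0061728)
(-134 - 106)*Z = (-134 - 106)*(1/162) = -240*1/162 = -40/27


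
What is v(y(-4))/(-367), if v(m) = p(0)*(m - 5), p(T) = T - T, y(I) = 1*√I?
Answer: 0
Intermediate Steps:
y(I) = √I
p(T) = 0
v(m) = 0 (v(m) = 0*(m - 5) = 0*(-5 + m) = 0)
v(y(-4))/(-367) = 0/(-367) = 0*(-1/367) = 0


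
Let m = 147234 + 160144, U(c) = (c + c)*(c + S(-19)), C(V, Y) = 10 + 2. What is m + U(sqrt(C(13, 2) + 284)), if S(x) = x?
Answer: 307970 - 76*sqrt(74) ≈ 3.0732e+5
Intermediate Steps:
C(V, Y) = 12
U(c) = 2*c*(-19 + c) (U(c) = (c + c)*(c - 19) = (2*c)*(-19 + c) = 2*c*(-19 + c))
m = 307378
m + U(sqrt(C(13, 2) + 284)) = 307378 + 2*sqrt(12 + 284)*(-19 + sqrt(12 + 284)) = 307378 + 2*sqrt(296)*(-19 + sqrt(296)) = 307378 + 2*(2*sqrt(74))*(-19 + 2*sqrt(74)) = 307378 + 4*sqrt(74)*(-19 + 2*sqrt(74))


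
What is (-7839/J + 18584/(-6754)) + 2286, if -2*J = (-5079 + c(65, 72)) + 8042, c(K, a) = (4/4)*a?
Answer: 23454403156/10249195 ≈ 2288.4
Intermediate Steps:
c(K, a) = a (c(K, a) = (4*(¼))*a = 1*a = a)
J = -3035/2 (J = -((-5079 + 72) + 8042)/2 = -(-5007 + 8042)/2 = -½*3035 = -3035/2 ≈ -1517.5)
(-7839/J + 18584/(-6754)) + 2286 = (-7839/(-3035/2) + 18584/(-6754)) + 2286 = (-7839*(-2/3035) + 18584*(-1/6754)) + 2286 = (15678/3035 - 9292/3377) + 2286 = 24743386/10249195 + 2286 = 23454403156/10249195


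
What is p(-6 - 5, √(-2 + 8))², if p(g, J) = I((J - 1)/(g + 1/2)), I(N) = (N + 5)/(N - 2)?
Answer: 2380379/310472 - 39543*√6/38809 ≈ 5.1712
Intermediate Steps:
I(N) = (5 + N)/(-2 + N)
p(g, J) = (5 + (-1 + J)/(½ + g))/(-2 + (-1 + J)/(½ + g)) (p(g, J) = (5 + (J - 1)/(g + 1/2))/(-2 + (J - 1)/(g + 1/2)) = (5 + (-1 + J)/(g + ½))/(-2 + (-1 + J)/(g + ½)) = (5 + (-1 + J)/(½ + g))/(-2 + (-1 + J)/(½ + g)))
p(-6 - 5, √(-2 + 8))² = ((3/2 + √(-2 + 8) + 5*(-6 - 5))/(-2 + √(-2 + 8) - 2*(-6 - 5)))² = ((3/2 + √6 + 5*(-11))/(-2 + √6 - 2*(-11)))² = ((3/2 + √6 - 55)/(-2 + √6 + 22))² = ((-107/2 + √6)/(20 + √6))² = (-107/2 + √6)²/(20 + √6)²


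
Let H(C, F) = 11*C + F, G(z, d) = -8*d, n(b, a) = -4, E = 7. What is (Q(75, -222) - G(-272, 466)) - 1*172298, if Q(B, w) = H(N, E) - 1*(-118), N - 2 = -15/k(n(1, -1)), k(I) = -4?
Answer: -673527/4 ≈ -1.6838e+5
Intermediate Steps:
N = 23/4 (N = 2 - 15/(-4) = 2 - 15*(-1/4) = 2 + 15/4 = 23/4 ≈ 5.7500)
H(C, F) = F + 11*C
Q(B, w) = 753/4 (Q(B, w) = (7 + 11*(23/4)) - 1*(-118) = (7 + 253/4) + 118 = 281/4 + 118 = 753/4)
(Q(75, -222) - G(-272, 466)) - 1*172298 = (753/4 - (-8)*466) - 1*172298 = (753/4 - 1*(-3728)) - 172298 = (753/4 + 3728) - 172298 = 15665/4 - 172298 = -673527/4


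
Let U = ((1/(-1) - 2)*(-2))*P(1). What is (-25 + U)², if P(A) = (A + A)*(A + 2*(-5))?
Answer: 17689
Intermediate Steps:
P(A) = 2*A*(-10 + A) (P(A) = (2*A)*(A - 10) = (2*A)*(-10 + A) = 2*A*(-10 + A))
U = -108 (U = ((1/(-1) - 2)*(-2))*(2*1*(-10 + 1)) = ((-1 - 2)*(-2))*(2*1*(-9)) = -3*(-2)*(-18) = 6*(-18) = -108)
(-25 + U)² = (-25 - 108)² = (-133)² = 17689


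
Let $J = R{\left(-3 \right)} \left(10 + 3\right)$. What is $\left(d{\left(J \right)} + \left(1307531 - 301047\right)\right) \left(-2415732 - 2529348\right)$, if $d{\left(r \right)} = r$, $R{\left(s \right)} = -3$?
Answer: $-4976951040600$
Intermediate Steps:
$J = -39$ ($J = - 3 \left(10 + 3\right) = \left(-3\right) 13 = -39$)
$\left(d{\left(J \right)} + \left(1307531 - 301047\right)\right) \left(-2415732 - 2529348\right) = \left(-39 + \left(1307531 - 301047\right)\right) \left(-2415732 - 2529348\right) = \left(-39 + 1006484\right) \left(-4945080\right) = 1006445 \left(-4945080\right) = -4976951040600$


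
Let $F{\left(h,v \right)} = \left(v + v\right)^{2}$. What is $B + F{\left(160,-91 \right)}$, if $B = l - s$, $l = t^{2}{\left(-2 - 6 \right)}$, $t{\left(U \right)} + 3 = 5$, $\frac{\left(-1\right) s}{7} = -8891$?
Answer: $-29109$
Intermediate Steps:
$s = 62237$ ($s = \left(-7\right) \left(-8891\right) = 62237$)
$t{\left(U \right)} = 2$ ($t{\left(U \right)} = -3 + 5 = 2$)
$l = 4$ ($l = 2^{2} = 4$)
$F{\left(h,v \right)} = 4 v^{2}$ ($F{\left(h,v \right)} = \left(2 v\right)^{2} = 4 v^{2}$)
$B = -62233$ ($B = 4 - 62237 = -62233$)
$B + F{\left(160,-91 \right)} = -62233 + 4 \left(-91\right)^{2} = -62233 + 4 \cdot 8281 = -62233 + 33124 = -29109$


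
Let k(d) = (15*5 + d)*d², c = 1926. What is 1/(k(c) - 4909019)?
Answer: 1/7417752457 ≈ 1.3481e-10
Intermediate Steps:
k(d) = d²*(75 + d) (k(d) = (75 + d)*d² = d²*(75 + d))
1/(k(c) - 4909019) = 1/(1926²*(75 + 1926) - 4909019) = 1/(3709476*2001 - 4909019) = 1/(7422661476 - 4909019) = 1/7417752457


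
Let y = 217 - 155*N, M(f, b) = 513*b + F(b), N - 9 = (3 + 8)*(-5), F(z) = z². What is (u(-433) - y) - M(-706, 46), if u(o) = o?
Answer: -33494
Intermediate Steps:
N = -46 (N = 9 + (3 + 8)*(-5) = 9 + 11*(-5) = 9 - 55 = -46)
M(f, b) = b² + 513*b (M(f, b) = 513*b + b² = b² + 513*b)
y = 7347 (y = 217 - 155*(-46) = 217 + 7130 = 7347)
(u(-433) - y) - M(-706, 46) = (-433 - 1*7347) - 46*(513 + 46) = (-433 - 7347) - 46*559 = -7780 - 1*25714 = -7780 - 25714 = -33494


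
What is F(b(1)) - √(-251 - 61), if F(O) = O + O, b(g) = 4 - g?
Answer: 6 - 2*I*√78 ≈ 6.0 - 17.664*I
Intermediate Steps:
F(O) = 2*O
F(b(1)) - √(-251 - 61) = 2*(4 - 1*1) - √(-251 - 61) = 2*(4 - 1) - √(-312) = 2*3 - 2*I*√78 = 6 - 2*I*√78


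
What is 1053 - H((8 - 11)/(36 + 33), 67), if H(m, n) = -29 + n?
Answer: 1015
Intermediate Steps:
1053 - H((8 - 11)/(36 + 33), 67) = 1053 - (-29 + 67) = 1053 - 1*38 = 1053 - 38 = 1015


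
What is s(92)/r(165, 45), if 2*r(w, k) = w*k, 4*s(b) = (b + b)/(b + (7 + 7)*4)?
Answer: 23/274725 ≈ 8.3720e-5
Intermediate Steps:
s(b) = b/(2*(56 + b)) (s(b) = ((b + b)/(b + (7 + 7)*4))/4 = ((2*b)/(b + 14*4))/4 = ((2*b)/(b + 56))/4 = ((2*b)/(56 + b))/4 = (2*b/(56 + b))/4 = b/(2*(56 + b)))
r(w, k) = k*w/2 (r(w, k) = (w*k)/2 = (k*w)/2 = k*w/2)
s(92)/r(165, 45) = ((½)*92/(56 + 92))/(((½)*45*165)) = ((½)*92/148)/(7425/2) = ((½)*92*(1/148))*(2/7425) = (23/74)*(2/7425) = 23/274725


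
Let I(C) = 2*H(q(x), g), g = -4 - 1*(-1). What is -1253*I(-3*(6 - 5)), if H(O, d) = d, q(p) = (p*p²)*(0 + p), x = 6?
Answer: 7518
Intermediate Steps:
g = -3 (g = -4 + 1 = -3)
q(p) = p⁴ (q(p) = p³*p = p⁴)
I(C) = -6 (I(C) = 2*(-3) = -6)
-1253*I(-3*(6 - 5)) = -1253*(-6) = 7518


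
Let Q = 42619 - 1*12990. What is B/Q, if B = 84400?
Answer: 84400/29629 ≈ 2.8486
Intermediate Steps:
Q = 29629 (Q = 42619 - 12990 = 29629)
B/Q = 84400/29629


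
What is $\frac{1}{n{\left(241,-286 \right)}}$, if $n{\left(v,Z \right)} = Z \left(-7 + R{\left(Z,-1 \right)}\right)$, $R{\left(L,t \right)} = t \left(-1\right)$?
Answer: $\frac{1}{1716} \approx 0.00058275$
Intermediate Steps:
$R{\left(L,t \right)} = - t$
$n{\left(v,Z \right)} = - 6 Z$ ($n{\left(v,Z \right)} = Z \left(-7 - -1\right) = Z \left(-7 + 1\right) = Z \left(-6\right) = - 6 Z$)
$\frac{1}{n{\left(241,-286 \right)}} = \frac{1}{\left(-6\right) \left(-286\right)} = \frac{1}{1716}$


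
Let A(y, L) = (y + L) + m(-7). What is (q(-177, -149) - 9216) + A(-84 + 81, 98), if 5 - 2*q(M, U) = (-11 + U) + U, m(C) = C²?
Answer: -8915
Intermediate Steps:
A(y, L) = 49 + L + y (A(y, L) = (y + L) + (-7)² = (L + y) + 49 = 49 + L + y)
q(M, U) = 8 - U (q(M, U) = 5/2 - ((-11 + U) + U)/2 = 5/2 - (-11 + 2*U)/2 = 5/2 + (11/2 - U) = 8 - U)
(q(-177, -149) - 9216) + A(-84 + 81, 98) = ((8 - 1*(-149)) - 9216) + (49 + 98 + (-84 + 81)) = ((8 + 149) - 9216) + (49 + 98 - 3) = (157 - 9216) + 144 = -9059 + 144 = -8915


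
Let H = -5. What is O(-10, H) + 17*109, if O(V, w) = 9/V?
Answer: 18521/10 ≈ 1852.1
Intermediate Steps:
O(-10, H) + 17*109 = 9/(-10) + 17*109 = 9*(-⅒) + 1853 = -9/10 + 1853 = 18521/10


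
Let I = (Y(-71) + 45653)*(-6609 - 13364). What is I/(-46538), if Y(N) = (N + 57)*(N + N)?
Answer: 951533693/46538 ≈ 20446.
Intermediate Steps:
Y(N) = 2*N*(57 + N) (Y(N) = (57 + N)*(2*N) = 2*N*(57 + N))
I = -951533693 (I = (2*(-71)*(57 - 71) + 45653)*(-6609 - 13364) = (2*(-71)*(-14) + 45653)*(-19973) = (1988 + 45653)*(-19973) = 47641*(-19973) = -951533693)
I/(-46538) = -951533693/(-46538) = -951533693*(-1/46538) = 951533693/46538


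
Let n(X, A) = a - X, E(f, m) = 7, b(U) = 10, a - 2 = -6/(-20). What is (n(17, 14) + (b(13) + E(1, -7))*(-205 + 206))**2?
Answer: 529/100 ≈ 5.2900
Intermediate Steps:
a = 23/10 (a = 2 - 6/(-20) = 2 - 6*(-1/20) = 2 + 3/10 = 23/10 ≈ 2.3000)
n(X, A) = 23/10 - X
(n(17, 14) + (b(13) + E(1, -7))*(-205 + 206))**2 = ((23/10 - 1*17) + (10 + 7)*(-205 + 206))**2 = ((23/10 - 17) + 17*1)**2 = (-147/10 + 17)**2 = (23/10)**2 = 529/100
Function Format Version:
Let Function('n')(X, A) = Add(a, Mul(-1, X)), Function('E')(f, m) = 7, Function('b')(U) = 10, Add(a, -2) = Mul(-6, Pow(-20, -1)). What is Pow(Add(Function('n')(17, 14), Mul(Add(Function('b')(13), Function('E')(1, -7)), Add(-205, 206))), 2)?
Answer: Rational(529, 100) ≈ 5.2900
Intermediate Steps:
a = Rational(23, 10) (a = Add(2, Mul(-6, Pow(-20, -1))) = Add(2, Mul(-6, Rational(-1, 20))) = Add(2, Rational(3, 10)) = Rational(23, 10) ≈ 2.3000)
Function('n')(X, A) = Add(Rational(23, 10), Mul(-1, X))
Pow(Add(Function('n')(17, 14), Mul(Add(Function('b')(13), Function('E')(1, -7)), Add(-205, 206))), 2) = Pow(Add(Add(Rational(23, 10), Mul(-1, 17)), Mul(Add(10, 7), Add(-205, 206))), 2) = Pow(Add(Add(Rational(23, 10), -17), Mul(17, 1)), 2) = Pow(Add(Rational(-147, 10), 17), 2) = Pow(Rational(23, 10), 2) = Rational(529, 100)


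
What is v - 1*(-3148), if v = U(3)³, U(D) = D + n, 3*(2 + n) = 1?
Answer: 85060/27 ≈ 3150.4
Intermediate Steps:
n = -5/3 (n = -2 + (⅓)*1 = -2 + ⅓ = -5/3 ≈ -1.6667)
U(D) = -5/3 + D (U(D) = D - 5/3 = -5/3 + D)
v = 64/27 (v = (-5/3 + 3)³ = (4/3)³ = 64/27 ≈ 2.3704)
v - 1*(-3148) = 64/27 - 1*(-3148) = 64/27 + 3148 = 85060/27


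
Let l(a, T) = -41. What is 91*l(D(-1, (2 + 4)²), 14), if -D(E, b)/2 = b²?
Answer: -3731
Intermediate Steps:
D(E, b) = -2*b²
91*l(D(-1, (2 + 4)²), 14) = 91*(-41) = -3731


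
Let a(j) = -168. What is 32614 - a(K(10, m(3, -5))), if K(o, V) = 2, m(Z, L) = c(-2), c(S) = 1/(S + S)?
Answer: 32782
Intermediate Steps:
c(S) = 1/(2*S)
m(Z, L) = -¼ (m(Z, L) = (½)/(-2) = (½)*(-½) = -¼)
32614 - a(K(10, m(3, -5))) = 32614 - 1*(-168) = 32614 + 168 = 32782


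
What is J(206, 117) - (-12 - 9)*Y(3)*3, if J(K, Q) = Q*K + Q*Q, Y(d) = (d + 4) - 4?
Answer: 37980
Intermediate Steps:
Y(d) = d (Y(d) = (4 + d) - 4 = d)
J(K, Q) = Q² + K*Q (J(K, Q) = K*Q + Q² = Q² + K*Q)
J(206, 117) - (-12 - 9)*Y(3)*3 = 117*(206 + 117) - (-12 - 9)*3*3 = 117*323 - (-21*3)*3 = 37791 - (-63)*3 = 37791 - 1*(-189) = 37791 + 189 = 37980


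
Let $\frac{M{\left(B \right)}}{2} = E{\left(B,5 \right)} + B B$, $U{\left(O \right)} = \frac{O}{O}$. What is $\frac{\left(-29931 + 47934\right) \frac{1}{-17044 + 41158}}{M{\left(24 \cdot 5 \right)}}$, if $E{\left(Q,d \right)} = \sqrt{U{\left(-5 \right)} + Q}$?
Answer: $\frac{6001}{231671236} \approx 2.5903 \cdot 10^{-5}$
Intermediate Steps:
$U{\left(O \right)} = 1$
$E{\left(Q,d \right)} = \sqrt{1 + Q}$
$M{\left(B \right)} = 2 B^{2} + 2 \sqrt{1 + B}$ ($M{\left(B \right)} = 2 \left(\sqrt{1 + B} + B B\right) = 2 \left(\sqrt{1 + B} + B^{2}\right) = 2 \left(B^{2} + \sqrt{1 + B}\right) = 2 B^{2} + 2 \sqrt{1 + B}$)
$\frac{\left(-29931 + 47934\right) \frac{1}{-17044 + 41158}}{M{\left(24 \cdot 5 \right)}} = \frac{\left(-29931 + 47934\right) \frac{1}{-17044 + 41158}}{2 \left(24 \cdot 5\right)^{2} + 2 \sqrt{1 + 24 \cdot 5}} = \frac{18003 \cdot \frac{1}{24114}}{2 \cdot 120^{2} + 2 \sqrt{1 + 120}} = \frac{18003 \cdot \frac{1}{24114}}{2 \cdot 14400 + 2 \sqrt{121}} = \frac{6001}{8038 \left(28800 + 2 \cdot 11\right)} = \frac{6001}{8038 \left(28800 + 22\right)} = \frac{6001}{8038 \cdot 28822} = \frac{6001}{8038} \cdot \frac{1}{28822} = \frac{6001}{231671236}$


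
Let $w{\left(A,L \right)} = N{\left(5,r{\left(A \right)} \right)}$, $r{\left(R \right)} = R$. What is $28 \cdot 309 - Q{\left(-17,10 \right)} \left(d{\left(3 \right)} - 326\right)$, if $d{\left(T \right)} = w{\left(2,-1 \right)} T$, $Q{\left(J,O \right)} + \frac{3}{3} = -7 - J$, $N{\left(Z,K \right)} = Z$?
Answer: $11451$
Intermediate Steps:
$Q{\left(J,O \right)} = -8 - J$ ($Q{\left(J,O \right)} = -1 - \left(7 + J\right) = -8 - J$)
$w{\left(A,L \right)} = 5$
$d{\left(T \right)} = 5 T$
$28 \cdot 309 - Q{\left(-17,10 \right)} \left(d{\left(3 \right)} - 326\right) = 28 \cdot 309 - \left(-8 - -17\right) \left(5 \cdot 3 - 326\right) = 8652 - \left(-8 + 17\right) \left(15 - 326\right) = 8652 - 9 \left(-311\right) = 8652 - -2799 = 8652 + 2799 = 11451$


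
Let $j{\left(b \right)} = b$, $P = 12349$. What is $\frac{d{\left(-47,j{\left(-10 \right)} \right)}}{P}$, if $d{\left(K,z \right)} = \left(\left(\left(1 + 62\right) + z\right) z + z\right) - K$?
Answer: $- \frac{493}{12349} \approx -0.039922$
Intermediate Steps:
$d{\left(K,z \right)} = z - K + z \left(63 + z\right)$ ($d{\left(K,z \right)} = \left(\left(63 + z\right) z + z\right) - K = \left(z \left(63 + z\right) + z\right) - K = \left(z + z \left(63 + z\right)\right) - K = z - K + z \left(63 + z\right)$)
$\frac{d{\left(-47,j{\left(-10 \right)} \right)}}{P} = \frac{\left(-10\right)^{2} - -47 + 64 \left(-10\right)}{12349} = \left(100 + 47 - 640\right) \frac{1}{12349} = \left(-493\right) \frac{1}{12349} = - \frac{493}{12349}$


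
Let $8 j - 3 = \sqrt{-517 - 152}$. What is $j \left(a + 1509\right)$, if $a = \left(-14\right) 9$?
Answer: $\frac{4149}{8} + \frac{1383 i \sqrt{669}}{8} \approx 518.63 + 4471.4 i$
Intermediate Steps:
$a = -126$
$j = \frac{3}{8} + \frac{i \sqrt{669}}{8}$ ($j = \frac{3}{8} + \frac{\sqrt{-517 - 152}}{8} = \frac{3}{8} + \frac{\sqrt{-669}}{8} = \frac{3}{8} + \frac{i \sqrt{669}}{8} \approx 0.375 + 3.2331 i$)
$j \left(a + 1509\right) = \left(\frac{3}{8} + \frac{i \sqrt{669}}{8}\right) \left(-126 + 1509\right) = \left(\frac{3}{8} + \frac{i \sqrt{669}}{8}\right) 1383 = \frac{4149}{8} + \frac{1383 i \sqrt{669}}{8}$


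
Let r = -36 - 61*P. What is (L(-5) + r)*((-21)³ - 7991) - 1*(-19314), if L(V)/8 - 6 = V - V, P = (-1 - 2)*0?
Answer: -187710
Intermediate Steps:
P = 0 (P = -3*0 = 0)
r = -36 (r = -36 - 61*0 = -36 + 0 = -36)
L(V) = 48 (L(V) = 48 + 8*(V - V) = 48 + 8*0 = 48 + 0 = 48)
(L(-5) + r)*((-21)³ - 7991) - 1*(-19314) = (48 - 36)*((-21)³ - 7991) - 1*(-19314) = 12*(-9261 - 7991) + 19314 = 12*(-17252) + 19314 = -207024 + 19314 = -187710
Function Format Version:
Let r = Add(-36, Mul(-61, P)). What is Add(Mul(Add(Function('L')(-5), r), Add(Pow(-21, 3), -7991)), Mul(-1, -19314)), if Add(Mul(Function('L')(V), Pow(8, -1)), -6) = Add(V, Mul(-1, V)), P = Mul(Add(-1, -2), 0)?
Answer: -187710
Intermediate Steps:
P = 0 (P = Mul(-3, 0) = 0)
r = -36 (r = Add(-36, Mul(-61, 0)) = Add(-36, 0) = -36)
Function('L')(V) = 48 (Function('L')(V) = Add(48, Mul(8, Add(V, Mul(-1, V)))) = Add(48, Mul(8, 0)) = Add(48, 0) = 48)
Add(Mul(Add(Function('L')(-5), r), Add(Pow(-21, 3), -7991)), Mul(-1, -19314)) = Add(Mul(Add(48, -36), Add(Pow(-21, 3), -7991)), Mul(-1, -19314)) = Add(Mul(12, Add(-9261, -7991)), 19314) = Add(Mul(12, -17252), 19314) = Add(-207024, 19314) = -187710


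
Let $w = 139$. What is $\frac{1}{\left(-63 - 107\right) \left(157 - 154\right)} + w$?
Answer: $\frac{70889}{510} \approx 139.0$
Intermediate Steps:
$\frac{1}{\left(-63 - 107\right) \left(157 - 154\right)} + w = \frac{1}{\left(-63 - 107\right) \left(157 - 154\right)} + 139 = \frac{1}{\left(-170\right) 3} + 139 = \left(- \frac{1}{170}\right) \frac{1}{3} + 139 = - \frac{1}{510} + 139 = \frac{70889}{510}$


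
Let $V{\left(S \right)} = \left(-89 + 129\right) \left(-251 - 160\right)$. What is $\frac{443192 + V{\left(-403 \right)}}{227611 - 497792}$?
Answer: $- \frac{426752}{270181} \approx -1.5795$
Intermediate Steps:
$V{\left(S \right)} = -16440$ ($V{\left(S \right)} = 40 \left(-411\right) = -16440$)
$\frac{443192 + V{\left(-403 \right)}}{227611 - 497792} = \frac{443192 - 16440}{227611 - 497792} = \frac{426752}{-270181} = 426752 \left(- \frac{1}{270181}\right) = - \frac{426752}{270181}$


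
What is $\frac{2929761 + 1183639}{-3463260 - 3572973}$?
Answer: $- \frac{4113400}{7036233} \approx -0.5846$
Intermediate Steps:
$\frac{2929761 + 1183639}{-3463260 - 3572973} = \frac{4113400}{-7036233} = 4113400 \left(- \frac{1}{7036233}\right) = - \frac{4113400}{7036233}$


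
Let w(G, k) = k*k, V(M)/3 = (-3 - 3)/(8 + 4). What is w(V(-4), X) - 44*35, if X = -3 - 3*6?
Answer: -1099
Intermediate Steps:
V(M) = -3/2 (V(M) = 3*((-3 - 3)/(8 + 4)) = 3*(-6/12) = 3*(-6*1/12) = 3*(-½) = -3/2)
X = -21 (X = -3 - 18 = -21)
w(G, k) = k²
w(V(-4), X) - 44*35 = (-21)² - 44*35 = 441 - 1*1540 = 441 - 1540 = -1099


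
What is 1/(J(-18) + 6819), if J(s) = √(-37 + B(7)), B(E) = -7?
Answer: 6819/46498805 - 2*I*√11/46498805 ≈ 0.00014665 - 1.4265e-7*I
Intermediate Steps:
J(s) = 2*I*√11 (J(s) = √(-37 - 7) = √(-44) = 2*I*√11)
1/(J(-18) + 6819) = 1/(2*I*√11 + 6819) = 1/(6819 + 2*I*√11)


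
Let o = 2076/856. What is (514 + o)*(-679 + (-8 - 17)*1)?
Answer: -38901280/107 ≈ -3.6356e+5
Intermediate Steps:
o = 519/214 (o = 2076*(1/856) = 519/214 ≈ 2.4252)
(514 + o)*(-679 + (-8 - 17)*1) = (514 + 519/214)*(-679 + (-8 - 17)*1) = 110515*(-679 - 25*1)/214 = 110515*(-679 - 25)/214 = (110515/214)*(-704) = -38901280/107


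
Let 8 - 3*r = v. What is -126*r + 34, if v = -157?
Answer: -6896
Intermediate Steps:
r = 55 (r = 8/3 - 1/3*(-157) = 8/3 + 157/3 = 55)
-126*r + 34 = -126*55 + 34 = -6930 + 34 = -6896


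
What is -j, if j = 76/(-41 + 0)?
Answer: 76/41 ≈ 1.8537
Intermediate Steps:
j = -76/41 (j = 76/(-41) = 76*(-1/41) = -76/41 ≈ -1.8537)
-j = -1*(-76/41) = 76/41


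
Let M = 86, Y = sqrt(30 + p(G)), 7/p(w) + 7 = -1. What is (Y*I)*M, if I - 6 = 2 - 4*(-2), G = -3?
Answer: 344*sqrt(466) ≈ 7425.9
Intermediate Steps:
p(w) = -7/8 (p(w) = 7/(-7 - 1) = 7/(-8) = 7*(-1/8) = -7/8)
Y = sqrt(466)/4 (Y = sqrt(30 - 7/8) = sqrt(233/8) = sqrt(466)/4 ≈ 5.3968)
I = 16 (I = 6 + (2 - 4*(-2)) = 6 + (2 + 8) = 6 + 10 = 16)
(Y*I)*M = ((sqrt(466)/4)*16)*86 = (4*sqrt(466))*86 = 344*sqrt(466)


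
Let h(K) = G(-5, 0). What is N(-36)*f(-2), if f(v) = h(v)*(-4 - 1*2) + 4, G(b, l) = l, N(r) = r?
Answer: -144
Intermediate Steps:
h(K) = 0
f(v) = 4 (f(v) = 0*(-4 - 1*2) + 4 = 0*(-4 - 2) + 4 = 0*(-6) + 4 = 0 + 4 = 4)
N(-36)*f(-2) = -36*4 = -144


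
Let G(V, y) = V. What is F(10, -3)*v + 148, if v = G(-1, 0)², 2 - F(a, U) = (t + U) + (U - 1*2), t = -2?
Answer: 160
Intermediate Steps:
F(a, U) = 6 - 2*U (F(a, U) = 2 - ((-2 + U) + (U - 1*2)) = 2 - ((-2 + U) + (U - 2)) = 2 - ((-2 + U) + (-2 + U)) = 2 - (-4 + 2*U) = 2 + (4 - 2*U) = 6 - 2*U)
v = 1 (v = (-1)² = 1)
F(10, -3)*v + 148 = (6 - 2*(-3))*1 + 148 = (6 + 6)*1 + 148 = 12*1 + 148 = 12 + 148 = 160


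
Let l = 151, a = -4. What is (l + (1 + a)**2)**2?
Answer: 25600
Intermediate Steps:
(l + (1 + a)**2)**2 = (151 + (1 - 4)**2)**2 = (151 + (-3)**2)**2 = (151 + 9)**2 = 160**2 = 25600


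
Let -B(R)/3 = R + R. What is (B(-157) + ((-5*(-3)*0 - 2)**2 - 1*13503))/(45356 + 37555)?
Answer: -433/2859 ≈ -0.15145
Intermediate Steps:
B(R) = -6*R (B(R) = -3*(R + R) = -6*R)
(B(-157) + ((-5*(-3)*0 - 2)**2 - 1*13503))/(45356 + 37555) = (-6*(-157) + ((-5*(-3)*0 - 2)**2 - 1*13503))/(45356 + 37555) = (942 + ((15*0 - 2)**2 - 13503))/82911 = (942 + ((0 - 2)**2 - 13503))*(1/82911) = (942 + ((-2)**2 - 13503))*(1/82911) = (942 + (4 - 13503))*(1/82911) = (942 - 13499)*(1/82911) = -12557*1/82911 = -433/2859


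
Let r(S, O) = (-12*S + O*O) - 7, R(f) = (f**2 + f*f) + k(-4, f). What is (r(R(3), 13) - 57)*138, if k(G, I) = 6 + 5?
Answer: -33534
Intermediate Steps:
k(G, I) = 11
R(f) = 11 + 2*f**2 (R(f) = (f**2 + f*f) + 11 = (f**2 + f**2) + 11 = 2*f**2 + 11 = 11 + 2*f**2)
r(S, O) = -7 + O**2 - 12*S (r(S, O) = (-12*S + O**2) - 7 = (O**2 - 12*S) - 7 = -7 + O**2 - 12*S)
(r(R(3), 13) - 57)*138 = ((-7 + 13**2 - 12*(11 + 2*3**2)) - 57)*138 = ((-7 + 169 - 12*(11 + 2*9)) - 57)*138 = ((-7 + 169 - 12*(11 + 18)) - 57)*138 = ((-7 + 169 - 12*29) - 57)*138 = ((-7 + 169 - 348) - 57)*138 = (-186 - 57)*138 = -243*138 = -33534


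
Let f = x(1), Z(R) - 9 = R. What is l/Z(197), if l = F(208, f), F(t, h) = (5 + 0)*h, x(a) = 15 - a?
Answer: 35/103 ≈ 0.33981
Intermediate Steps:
Z(R) = 9 + R
f = 14 (f = 15 - 1*1 = 15 - 1 = 14)
F(t, h) = 5*h
l = 70 (l = 5*14 = 70)
l/Z(197) = 70/(9 + 197) = 70/206 = 70*(1/206) = 35/103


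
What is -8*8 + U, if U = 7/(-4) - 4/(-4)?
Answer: -259/4 ≈ -64.750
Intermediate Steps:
U = -3/4 (U = 7*(-1/4) - 4*(-1/4) = -7/4 + 1 = -3/4 ≈ -0.75000)
-8*8 + U = -8*8 - 3/4 = -64 - 3/4 = -259/4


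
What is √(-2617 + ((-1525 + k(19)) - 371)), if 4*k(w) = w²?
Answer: I*√17691/2 ≈ 66.504*I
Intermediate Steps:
k(w) = w²/4
√(-2617 + ((-1525 + k(19)) - 371)) = √(-2617 + ((-1525 + (¼)*19²) - 371)) = √(-2617 + ((-1525 + (¼)*361) - 371)) = √(-2617 + ((-1525 + 361/4) - 371)) = √(-2617 + (-5739/4 - 371)) = √(-2617 - 7223/4) = √(-17691/4) = I*√17691/2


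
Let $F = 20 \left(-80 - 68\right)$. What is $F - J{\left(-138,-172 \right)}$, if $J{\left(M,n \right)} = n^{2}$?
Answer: $-32544$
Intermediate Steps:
$F = -2960$ ($F = 20 \left(-148\right) = -2960$)
$F - J{\left(-138,-172 \right)} = -2960 - \left(-172\right)^{2} = -2960 - 29584 = -32544$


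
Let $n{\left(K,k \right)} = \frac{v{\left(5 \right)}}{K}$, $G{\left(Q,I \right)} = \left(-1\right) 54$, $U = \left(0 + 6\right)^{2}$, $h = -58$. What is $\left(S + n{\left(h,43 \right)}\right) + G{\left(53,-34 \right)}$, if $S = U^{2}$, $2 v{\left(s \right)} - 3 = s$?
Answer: $\frac{36016}{29} \approx 1241.9$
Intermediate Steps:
$v{\left(s \right)} = \frac{3}{2} + \frac{s}{2}$
$U = 36$ ($U = 6^{2} = 36$)
$G{\left(Q,I \right)} = -54$
$S = 1296$ ($S = 36^{2} = 1296$)
$n{\left(K,k \right)} = \frac{4}{K}$ ($n{\left(K,k \right)} = \frac{\frac{3}{2} + \frac{1}{2} \cdot 5}{K} = \frac{\frac{3}{2} + \frac{5}{2}}{K} = \frac{4}{K}$)
$\left(S + n{\left(h,43 \right)}\right) + G{\left(53,-34 \right)} = \left(1296 + \frac{4}{-58}\right) - 54 = \left(1296 + 4 \left(- \frac{1}{58}\right)\right) - 54 = \left(1296 - \frac{2}{29}\right) - 54 = \frac{37582}{29} - 54 = \frac{36016}{29}$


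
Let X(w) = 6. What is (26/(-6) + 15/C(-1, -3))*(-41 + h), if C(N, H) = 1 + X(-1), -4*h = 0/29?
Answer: 1886/21 ≈ 89.810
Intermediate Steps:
h = 0 (h = -0/29 = -¼*0 = 0)
C(N, H) = 7 (C(N, H) = 1 + 6 = 7)
(26/(-6) + 15/C(-1, -3))*(-41 + h) = (26/(-6) + 15/7)*(-41 + 0) = (26*(-⅙) + 15*(⅐))*(-41) = (-13/3 + 15/7)*(-41) = -46/21*(-41) = 1886/21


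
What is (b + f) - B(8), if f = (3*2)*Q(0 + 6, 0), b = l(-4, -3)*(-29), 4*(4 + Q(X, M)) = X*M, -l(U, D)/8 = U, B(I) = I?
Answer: -960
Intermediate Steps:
l(U, D) = -8*U
Q(X, M) = -4 + M*X/4 (Q(X, M) = -4 + (X*M)/4 = -4 + (M*X)/4 = -4 + M*X/4)
b = -928 (b = -8*(-4)*(-29) = 32*(-29) = -928)
f = -24 (f = (3*2)*(-4 + (¼)*0*(0 + 6)) = 6*(-4 + (¼)*0*6) = 6*(-4 + 0) = 6*(-4) = -24)
(b + f) - B(8) = (-928 - 24) - 1*8 = -952 - 8 = -960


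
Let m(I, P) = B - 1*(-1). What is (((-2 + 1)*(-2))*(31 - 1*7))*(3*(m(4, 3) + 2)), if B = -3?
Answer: 0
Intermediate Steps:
m(I, P) = -2 (m(I, P) = -3 - 1*(-1) = -3 + 1 = -2)
(((-2 + 1)*(-2))*(31 - 1*7))*(3*(m(4, 3) + 2)) = (((-2 + 1)*(-2))*(31 - 1*7))*(3*(-2 + 2)) = ((-1*(-2))*(31 - 7))*(3*0) = (2*24)*0 = 48*0 = 0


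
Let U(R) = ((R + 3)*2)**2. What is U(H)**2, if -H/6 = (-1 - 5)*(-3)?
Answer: 1944810000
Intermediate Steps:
H = -108 (H = -6*(-1 - 5)*(-3) = -(-36)*(-3) = -6*18 = -108)
U(R) = (6 + 2*R)**2 (U(R) = ((3 + R)*2)**2 = (6 + 2*R)**2)
U(H)**2 = (4*(3 - 108)**2)**2 = (4*(-105)**2)**2 = (4*11025)**2 = 44100**2 = 1944810000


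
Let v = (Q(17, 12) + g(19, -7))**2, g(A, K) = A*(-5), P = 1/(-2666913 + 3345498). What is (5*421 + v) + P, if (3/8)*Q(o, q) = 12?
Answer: 4121725291/678585 ≈ 6074.0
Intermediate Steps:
P = 1/678585 ≈ 1.4737e-6
Q(o, q) = 32 (Q(o, q) = (8/3)*12 = 32)
g(A, K) = -5*A
v = 3969 (v = (32 - 5*19)**2 = (32 - 95)**2 = (-63)**2 = 3969)
(5*421 + v) + P = (5*421 + 3969) + 1/678585 = (2105 + 3969) + 1/678585 = 6074 + 1/678585 = 4121725291/678585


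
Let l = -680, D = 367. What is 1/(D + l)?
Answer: -1/313 ≈ -0.0031949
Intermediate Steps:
1/(D + l) = 1/(367 - 680) = 1/(-313) = -1/313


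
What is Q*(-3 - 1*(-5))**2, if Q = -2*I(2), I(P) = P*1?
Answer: -16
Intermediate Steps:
I(P) = P
Q = -4 (Q = -2*2 = -4)
Q*(-3 - 1*(-5))**2 = -4*(-3 - 1*(-5))**2 = -4*(-3 + 5)**2 = -4*2**2 = -4*4 = -16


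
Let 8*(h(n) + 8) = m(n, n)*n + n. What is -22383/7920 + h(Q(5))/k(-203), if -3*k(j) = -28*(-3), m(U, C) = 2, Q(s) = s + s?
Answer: -8237/3080 ≈ -2.6744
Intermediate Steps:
Q(s) = 2*s
h(n) = -8 + 3*n/8 (h(n) = -8 + (2*n + n)/8 = -8 + (3*n)/8 = -8 + 3*n/8)
k(j) = -28 (k(j) = -(-28)*(-3)/3 = -⅓*84 = -28)
-22383/7920 + h(Q(5))/k(-203) = -22383/7920 + (-8 + 3*(2*5)/8)/(-28) = -22383*1/7920 + (-8 + (3/8)*10)*(-1/28) = -2487/880 + (-8 + 15/4)*(-1/28) = -2487/880 - 17/4*(-1/28) = -2487/880 + 17/112 = -8237/3080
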